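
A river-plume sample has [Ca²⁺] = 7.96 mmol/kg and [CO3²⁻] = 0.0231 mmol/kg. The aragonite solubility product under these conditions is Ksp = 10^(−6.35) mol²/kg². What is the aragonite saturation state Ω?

Ksp = 10^(−6.35) = 4.467×10^-7
Ω = [Ca²⁺][CO3²⁻]/Ksp = (7.96×10^-3)(0.0231×10^-3) / 4.467×10^-7 = 0.412

Ω = 0.412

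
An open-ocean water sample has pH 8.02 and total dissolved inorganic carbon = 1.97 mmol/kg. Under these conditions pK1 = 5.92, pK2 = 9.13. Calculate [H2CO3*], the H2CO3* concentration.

α₀ = 1 / (1 + K1/[H⁺] + K1K2/[H⁺]²) = 1 / (1 + 10^+2.10 + 10^+0.99)
   = 1 / (1 + 125.89 + 9.7724) = 1/136.66 = 0.007317
[CO2*] = α₀ × DIC = 0.007317 × 1.97 = 0.0144 mmol/kg = 14.4 μmol/kg

[CO2*] = 14.4 μmol/kg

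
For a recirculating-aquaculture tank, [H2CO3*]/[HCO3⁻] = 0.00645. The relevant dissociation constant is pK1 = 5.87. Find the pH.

pH = 8.06

From K1 = [H⁺][HCO3⁻]/[H2CO3*]:  pH = pK1 − log₁₀([H2CO3*]/[HCO3⁻])
log₁₀(0.00645) = -2.190
pH = 5.87 − (-2.190) = 8.06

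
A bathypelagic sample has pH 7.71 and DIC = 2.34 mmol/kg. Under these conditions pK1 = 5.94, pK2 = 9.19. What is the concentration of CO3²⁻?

α₂ = 1 / (1 + [H⁺]/K2 + [H⁺]²/(K1K2)) = 1 / (1 + 10^+1.48 + 10^-0.29)
   = 1 / (1 + 30.200 + 0.51286) = 1/31.712 = 0.03153
[CO3²⁻] = α₂ × DIC = 0.03153 × 2.34 = 0.0738 mmol/kg

[CO3²⁻] = 0.0738 mmol/kg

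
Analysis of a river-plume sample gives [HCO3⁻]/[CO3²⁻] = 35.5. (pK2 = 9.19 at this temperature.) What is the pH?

From K2 = [H⁺][CO3²⁻]/[HCO3⁻]:  pH = pK2 − log₁₀([HCO3⁻]/[CO3²⁻])
log₁₀(35.5) = +1.550
pH = 9.19 − (+1.550) = 7.64

pH = 7.64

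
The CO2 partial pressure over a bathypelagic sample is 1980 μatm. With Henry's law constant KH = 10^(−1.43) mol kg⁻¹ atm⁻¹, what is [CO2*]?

KH = 10^(−1.43) = 3.715×10^-2 mol kg⁻¹ atm⁻¹
[CO2*] = KH · pCO2 = 3.715×10^-2 × 1980×10^-6 atm = 7.36×10^-5 mol/kg

[CO2*] = 73.6 μmol/kg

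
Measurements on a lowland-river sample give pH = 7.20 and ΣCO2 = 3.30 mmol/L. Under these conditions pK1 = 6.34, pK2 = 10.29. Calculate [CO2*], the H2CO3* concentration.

[CO2*] = 0.400 mmol/L

α₀ = 1 / (1 + K1/[H⁺] + K1K2/[H⁺]²) = 1 / (1 + 10^+0.86 + 10^-2.23)
   = 1 / (1 + 7.2444 + 0.0058884) = 1/8.2502 = 0.1212
[CO2*] = α₀ × DIC = 0.1212 × 3.30 = 0.400 mmol/L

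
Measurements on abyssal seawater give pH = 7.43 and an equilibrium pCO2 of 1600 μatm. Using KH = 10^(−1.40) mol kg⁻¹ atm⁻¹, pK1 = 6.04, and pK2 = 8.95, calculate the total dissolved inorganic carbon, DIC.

[CO2*] = KH · pCO2 = 10^(−1.40) × 1600×10^-6 = 6.370×10^-5 mol/kg
α₀ = 1/(1 + K1/[H⁺] + K1K2/[H⁺]²) = 1/(1 + 10^+1.39 + 10^-0.13) = 0.03804
DIC = [CO2*]/α₀ = 6.370×10^-5 / 0.03804 = 1.67 mmol/kg

DIC = 1.67 mmol/kg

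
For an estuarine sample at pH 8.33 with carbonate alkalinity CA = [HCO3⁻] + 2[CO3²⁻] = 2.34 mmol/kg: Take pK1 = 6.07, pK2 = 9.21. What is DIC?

CA = [HCO3⁻] + 2[CO3²⁻] = (α₁ + 2α₂)·DIC
At pH 8.33: [H⁺]/K1 = 10^-2.26 = 0.0054954, K2/[H⁺] = 10^-0.88 = 0.13183
α₁ = 1/(1 + 0.0054954 + 0.13183) = 1/1.1373 = 0.8793; α₂ = α₁·K2/[H⁺] = 0.1159
α₁ + 2α₂ = 1.1111
DIC = CA / (α₁ + 2α₂) = 2.34 / 1.1111 = 2.11 mmol/kg

DIC = 2.11 mmol/kg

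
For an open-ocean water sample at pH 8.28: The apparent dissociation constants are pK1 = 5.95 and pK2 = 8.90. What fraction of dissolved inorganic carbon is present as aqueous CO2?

α₀ = 0.00376

α₀ = 1 / (1 + K1/[H⁺] + K1K2/[H⁺]²) = 1 / (1 + 10^+2.33 + 10^+1.71)
   = 1 / (1 + 213.80 + 51.286) = 1/266.08 = 0.003758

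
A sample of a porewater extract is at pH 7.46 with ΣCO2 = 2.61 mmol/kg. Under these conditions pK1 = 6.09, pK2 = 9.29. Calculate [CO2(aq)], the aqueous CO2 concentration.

α₀ = 1 / (1 + K1/[H⁺] + K1K2/[H⁺]²) = 1 / (1 + 10^+1.37 + 10^-0.46)
   = 1 / (1 + 23.442 + 0.34674) = 1/24.789 = 0.04034
[CO2*] = α₀ × DIC = 0.04034 × 2.61 = 0.105 mmol/kg

[CO2*] = 0.105 mmol/kg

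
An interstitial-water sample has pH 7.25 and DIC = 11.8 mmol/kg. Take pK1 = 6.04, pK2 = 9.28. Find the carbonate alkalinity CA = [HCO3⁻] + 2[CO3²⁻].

CA = [HCO3⁻] + 2[CO3²⁻] = (α₁ + 2α₂)·DIC
At pH 7.25: [H⁺]/K1 = 10^-1.21 = 0.061660, K2/[H⁺] = 10^-2.03 = 0.0093325
α₁ = 1/(1 + 0.061660 + 0.0093325) = 1/1.0710 = 0.9337; α₂ = α₁·K2/[H⁺] = 0.008714
α₁ + 2α₂ = 0.9511
CA = 0.9511 × 11.8 = 11.2 mmol/kg

CA = 11.2 mmol/kg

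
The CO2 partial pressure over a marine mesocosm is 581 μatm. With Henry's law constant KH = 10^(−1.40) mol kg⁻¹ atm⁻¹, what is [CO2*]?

KH = 10^(−1.40) = 3.981×10^-2 mol kg⁻¹ atm⁻¹
[CO2*] = KH · pCO2 = 3.981×10^-2 × 581×10^-6 atm = 2.31×10^-5 mol/kg

[CO2*] = 23.1 μmol/kg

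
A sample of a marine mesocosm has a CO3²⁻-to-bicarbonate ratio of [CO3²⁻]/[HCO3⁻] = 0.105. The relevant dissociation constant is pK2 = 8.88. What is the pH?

From K2 = [H⁺][CO3²⁻]/[HCO3⁻]:  pH = pK2 + log₁₀([CO3²⁻]/[HCO3⁻])
log₁₀(0.105) = -0.979
pH = 8.88 + (-0.979) = 7.90

pH = 7.90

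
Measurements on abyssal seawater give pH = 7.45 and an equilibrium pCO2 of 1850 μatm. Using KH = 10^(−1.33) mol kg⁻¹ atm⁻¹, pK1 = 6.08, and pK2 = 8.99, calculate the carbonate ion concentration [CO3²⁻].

[CO2*] = KH · pCO2 = 10^(−1.33) × 1850×10^-6 = 8.653×10^-5 mol/kg
α₀ = 1/(1 + K1/[H⁺] + K1K2/[H⁺]²) = 1/(1 + 10^+1.37 + 10^-0.17) = 0.03981
DIC = [CO2*]/α₀ = 8.653×10^-5 / 0.03981 = 2.174 mmol/kg
[CO3²⁻] = α₂·DIC; α₂ = 0.02692, so [CO3²⁻] = 0.02692 × 2.174 = 0.0585 mmol/kg

[CO3²⁻] = 0.0585 mmol/kg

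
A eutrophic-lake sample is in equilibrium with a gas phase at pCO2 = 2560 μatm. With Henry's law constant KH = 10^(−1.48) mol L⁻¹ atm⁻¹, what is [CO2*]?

[CO2*] = 84.8 μmol/L

KH = 10^(−1.48) = 3.311×10^-2 mol L⁻¹ atm⁻¹
[CO2*] = KH · pCO2 = 3.311×10^-2 × 2560×10^-6 atm = 8.48×10^-5 mol/L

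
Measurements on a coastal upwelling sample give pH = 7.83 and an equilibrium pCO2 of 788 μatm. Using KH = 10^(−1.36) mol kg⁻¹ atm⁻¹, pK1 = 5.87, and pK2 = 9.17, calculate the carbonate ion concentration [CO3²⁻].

[CO2*] = KH · pCO2 = 10^(−1.36) × 788×10^-6 = 3.440×10^-5 mol/kg
α₀ = 1/(1 + K1/[H⁺] + K1K2/[H⁺]²) = 1/(1 + 10^+1.96 + 10^+0.62) = 0.01038
DIC = [CO2*]/α₀ = 3.440×10^-5 / 0.01038 = 3.315 mmol/kg
[CO3²⁻] = α₂·DIC; α₂ = 0.04326, so [CO3²⁻] = 0.04326 × 3.315 = 0.143 mmol/kg

[CO3²⁻] = 0.143 mmol/kg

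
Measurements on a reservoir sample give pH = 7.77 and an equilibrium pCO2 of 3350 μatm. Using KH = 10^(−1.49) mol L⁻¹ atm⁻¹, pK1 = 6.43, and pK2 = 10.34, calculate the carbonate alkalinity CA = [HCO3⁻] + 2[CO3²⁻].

CA = 2.38 mmol/L

[CO2*] = KH · pCO2 = 10^(−1.49) × 3350×10^-6 = 1.084×10^-4 mol/L
α₀ = 1/(1 + K1/[H⁺] + K1K2/[H⁺]²) = 1/(1 + 10^+1.34 + 10^-1.23) = 0.04360
DIC = [CO2*]/α₀ = 1.084×10^-4 / 0.04360 = 2.486 mmol/L
CA = (α₁ + 2α₂)·DIC = (0.9538 + 2×0.002567) × 2.486 = 2.38 mmol/L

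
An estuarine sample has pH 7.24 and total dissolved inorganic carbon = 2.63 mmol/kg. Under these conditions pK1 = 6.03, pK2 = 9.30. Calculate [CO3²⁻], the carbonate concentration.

[CO3²⁻] = 0.0214 mmol/kg

α₂ = 1 / (1 + [H⁺]/K2 + [H⁺]²/(K1K2)) = 1 / (1 + 10^+2.06 + 10^+0.85)
   = 1 / (1 + 114.82 + 7.0795) = 1/122.89 = 0.008137
[CO3²⁻] = α₂ × DIC = 0.008137 × 2.63 = 0.0214 mmol/kg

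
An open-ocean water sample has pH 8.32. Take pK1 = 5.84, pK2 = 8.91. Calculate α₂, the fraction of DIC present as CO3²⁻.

α₂ = 0.204

α₂ = 1 / (1 + [H⁺]/K2 + [H⁺]²/(K1K2)) = 1 / (1 + 10^+0.59 + 10^-1.89)
   = 1 / (1 + 3.8905 + 0.012882) = 1/4.9033 = 0.2039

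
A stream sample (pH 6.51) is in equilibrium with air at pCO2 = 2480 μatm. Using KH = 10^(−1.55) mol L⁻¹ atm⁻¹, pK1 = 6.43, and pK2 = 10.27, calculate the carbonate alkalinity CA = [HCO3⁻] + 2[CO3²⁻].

CA = 0.0841 mmol/L

[CO2*] = KH · pCO2 = 10^(−1.55) × 2480×10^-6 = 6.990×10^-5 mol/L
α₀ = 1/(1 + K1/[H⁺] + K1K2/[H⁺]²) = 1/(1 + 10^+0.08 + 10^-3.68) = 0.4540
DIC = [CO2*]/α₀ = 6.990×10^-5 / 0.4540 = 0.1539 mmol/L
CA = (α₁ + 2α₂)·DIC = (0.5459 + 2×9.486×10^-5) × 0.1539 = 0.0841 mmol/L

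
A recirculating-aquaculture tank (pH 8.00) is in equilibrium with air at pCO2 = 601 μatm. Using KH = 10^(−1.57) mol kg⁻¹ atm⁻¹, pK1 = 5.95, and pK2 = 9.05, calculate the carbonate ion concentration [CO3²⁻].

[CO2*] = KH · pCO2 = 10^(−1.57) × 601×10^-6 = 1.618×10^-5 mol/kg
α₀ = 1/(1 + K1/[H⁺] + K1K2/[H⁺]²) = 1/(1 + 10^+2.05 + 10^+1.00) = 0.008117
DIC = [CO2*]/α₀ = 1.618×10^-5 / 0.008117 = 1.993 mmol/kg
[CO3²⁻] = α₂·DIC; α₂ = 0.08117, so [CO3²⁻] = 0.08117 × 1.993 = 0.162 mmol/kg

[CO3²⁻] = 0.162 mmol/kg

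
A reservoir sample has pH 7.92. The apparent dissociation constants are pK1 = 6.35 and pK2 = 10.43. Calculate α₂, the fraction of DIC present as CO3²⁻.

α₂ = 1 / (1 + [H⁺]/K2 + [H⁺]²/(K1K2)) = 1 / (1 + 10^+2.51 + 10^+0.94)
   = 1 / (1 + 323.59 + 8.7096) = 1/333.30 = 0.003000

α₂ = 0.00300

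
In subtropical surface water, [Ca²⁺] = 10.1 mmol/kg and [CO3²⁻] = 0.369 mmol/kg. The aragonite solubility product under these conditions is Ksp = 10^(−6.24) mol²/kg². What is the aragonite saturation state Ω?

Ω = 6.48

Ksp = 10^(−6.24) = 5.754×10^-7
Ω = [Ca²⁺][CO3²⁻]/Ksp = (10.1×10^-3)(0.369×10^-3) / 5.754×10^-7 = 6.48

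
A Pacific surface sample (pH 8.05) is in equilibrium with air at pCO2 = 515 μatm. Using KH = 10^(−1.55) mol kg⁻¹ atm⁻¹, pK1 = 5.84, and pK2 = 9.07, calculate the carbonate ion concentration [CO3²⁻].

[CO3²⁻] = 0.225 mmol/kg

[CO2*] = KH · pCO2 = 10^(−1.55) × 515×10^-6 = 1.451×10^-5 mol/kg
α₀ = 1/(1 + K1/[H⁺] + K1K2/[H⁺]²) = 1/(1 + 10^+2.21 + 10^+1.19) = 0.005597
DIC = [CO2*]/α₀ = 1.451×10^-5 / 0.005597 = 2.593 mmol/kg
[CO3²⁻] = α₂·DIC; α₂ = 0.08669, so [CO3²⁻] = 0.08669 × 2.593 = 0.225 mmol/kg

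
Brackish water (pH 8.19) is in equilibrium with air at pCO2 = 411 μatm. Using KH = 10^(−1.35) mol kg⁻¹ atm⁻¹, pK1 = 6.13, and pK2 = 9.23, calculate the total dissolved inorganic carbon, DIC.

[CO2*] = KH · pCO2 = 10^(−1.35) × 411×10^-6 = 1.836×10^-5 mol/kg
α₀ = 1/(1 + K1/[H⁺] + K1K2/[H⁺]²) = 1/(1 + 10^+2.06 + 10^+1.02) = 0.007918
DIC = [CO2*]/α₀ = 1.836×10^-5 / 0.007918 = 2.32 mmol/kg

DIC = 2.32 mmol/kg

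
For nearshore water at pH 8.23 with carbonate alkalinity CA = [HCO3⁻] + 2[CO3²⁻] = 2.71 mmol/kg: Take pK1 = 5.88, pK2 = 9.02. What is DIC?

CA = [HCO3⁻] + 2[CO3²⁻] = (α₁ + 2α₂)·DIC
At pH 8.23: [H⁺]/K1 = 10^-2.35 = 0.0044668, K2/[H⁺] = 10^-0.79 = 0.16218
α₁ = 1/(1 + 0.0044668 + 0.16218) = 1/1.1666 = 0.8572; α₂ = α₁·K2/[H⁺] = 0.1390
α₁ + 2α₂ = 1.1352
DIC = CA / (α₁ + 2α₂) = 2.71 / 1.1352 = 2.39 mmol/kg

DIC = 2.39 mmol/kg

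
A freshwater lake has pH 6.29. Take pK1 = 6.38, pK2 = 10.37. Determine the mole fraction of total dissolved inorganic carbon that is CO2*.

α₀ = 0.552

α₀ = 1 / (1 + K1/[H⁺] + K1K2/[H⁺]²) = 1 / (1 + 10^-0.09 + 10^-4.17)
   = 1 / (1 + 0.81283 + 6.7608×10^-5) = 1/1.8129 = 0.5516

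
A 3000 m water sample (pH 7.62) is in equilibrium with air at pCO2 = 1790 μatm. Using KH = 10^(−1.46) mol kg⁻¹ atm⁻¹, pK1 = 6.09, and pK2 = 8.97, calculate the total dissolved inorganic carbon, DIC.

[CO2*] = KH · pCO2 = 10^(−1.46) × 1790×10^-6 = 6.207×10^-5 mol/kg
α₀ = 1/(1 + K1/[H⁺] + K1K2/[H⁺]²) = 1/(1 + 10^+1.53 + 10^+0.18) = 0.02747
DIC = [CO2*]/α₀ = 6.207×10^-5 / 0.02747 = 2.26 mmol/kg

DIC = 2.26 mmol/kg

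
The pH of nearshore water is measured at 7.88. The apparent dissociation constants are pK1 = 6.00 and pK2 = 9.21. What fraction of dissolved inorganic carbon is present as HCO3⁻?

α₁ = 1 / (1 + [H⁺]/K1 + K2/[H⁺]) = 1 / (1 + 10^-1.88 + 10^-1.33)
   = 1 / (1 + 0.013183 + 0.046774) = 1/1.0600 = 0.9434

α₁ = 0.943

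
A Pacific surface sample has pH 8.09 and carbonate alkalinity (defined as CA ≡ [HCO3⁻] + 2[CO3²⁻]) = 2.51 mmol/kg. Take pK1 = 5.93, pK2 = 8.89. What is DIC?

CA = [HCO3⁻] + 2[CO3²⁻] = (α₁ + 2α₂)·DIC
At pH 8.09: [H⁺]/K1 = 10^-2.16 = 0.0069183, K2/[H⁺] = 10^-0.80 = 0.15849
α₁ = 1/(1 + 0.0069183 + 0.15849) = 1/1.1654 = 0.8581; α₂ = α₁·K2/[H⁺] = 0.1360
α₁ + 2α₂ = 1.1301
DIC = CA / (α₁ + 2α₂) = 2.51 / 1.1301 = 2.22 mmol/kg

DIC = 2.22 mmol/kg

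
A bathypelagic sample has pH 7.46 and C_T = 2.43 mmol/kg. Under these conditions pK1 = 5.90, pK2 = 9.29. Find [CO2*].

[CO2*] = 0.0642 mmol/kg

α₀ = 1 / (1 + K1/[H⁺] + K1K2/[H⁺]²) = 1 / (1 + 10^+1.56 + 10^-0.27)
   = 1 / (1 + 36.308 + 0.53703) = 1/37.845 = 0.02642
[CO2*] = α₀ × DIC = 0.02642 × 2.43 = 0.0642 mmol/kg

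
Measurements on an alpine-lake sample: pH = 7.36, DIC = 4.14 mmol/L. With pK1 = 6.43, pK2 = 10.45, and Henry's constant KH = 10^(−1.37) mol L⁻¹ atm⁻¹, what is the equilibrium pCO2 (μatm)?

pCO2 = 1.02×10^4 μatm

α₀ = 1 / (1 + K1/[H⁺] + K1K2/[H⁺]²) = 1 / (1 + 10^+0.93 + 10^-2.16)
   = 1 / (1 + 8.5114 + 0.0069183) = 1/9.5183 = 0.1051
[CO2*] = α₀ × DIC = 0.1051 × 4.14 = 0.4350 mmol/L
pCO2 = [CO2*]/KH = 4.350×10^-4 / 4.266×10^-2 = 1.02×10^4 μatm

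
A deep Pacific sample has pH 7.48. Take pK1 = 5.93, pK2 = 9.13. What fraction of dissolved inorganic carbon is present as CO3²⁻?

α₂ = 1 / (1 + [H⁺]/K2 + [H⁺]²/(K1K2)) = 1 / (1 + 10^+1.65 + 10^+0.10)
   = 1 / (1 + 44.668 + 1.2589) = 1/46.927 = 0.02131

α₂ = 0.0213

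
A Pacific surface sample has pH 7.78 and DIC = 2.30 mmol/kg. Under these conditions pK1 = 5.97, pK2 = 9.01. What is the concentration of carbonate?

[CO3²⁻] = 0.126 mmol/kg

α₂ = 1 / (1 + [H⁺]/K2 + [H⁺]²/(K1K2)) = 1 / (1 + 10^+1.23 + 10^-0.58)
   = 1 / (1 + 16.982 + 0.26303) = 1/18.245 = 0.05481
[CO3²⁻] = α₂ × DIC = 0.05481 × 2.30 = 0.126 mmol/kg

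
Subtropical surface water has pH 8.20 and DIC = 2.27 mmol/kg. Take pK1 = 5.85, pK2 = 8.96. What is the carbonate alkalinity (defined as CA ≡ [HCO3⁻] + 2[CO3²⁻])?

CA = [HCO3⁻] + 2[CO3²⁻] = (α₁ + 2α₂)·DIC
At pH 8.20: [H⁺]/K1 = 10^-2.35 = 0.0044668, K2/[H⁺] = 10^-0.76 = 0.17378
α₁ = 1/(1 + 0.0044668 + 0.17378) = 1/1.1782 = 0.8487; α₂ = α₁·K2/[H⁺] = 0.1475
α₁ + 2α₂ = 1.1437
CA = 1.1437 × 2.27 = 2.60 mmol/kg

CA = 2.60 mmol/kg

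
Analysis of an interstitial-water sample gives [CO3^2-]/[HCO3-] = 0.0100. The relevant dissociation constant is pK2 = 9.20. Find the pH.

pH = 7.20

From K2 = [H⁺][CO3^2-]/[HCO3-]:  pH = pK2 + log₁₀([CO3^2-]/[HCO3-])
log₁₀(0.0100) = -2.000
pH = 9.20 + (-2.000) = 7.20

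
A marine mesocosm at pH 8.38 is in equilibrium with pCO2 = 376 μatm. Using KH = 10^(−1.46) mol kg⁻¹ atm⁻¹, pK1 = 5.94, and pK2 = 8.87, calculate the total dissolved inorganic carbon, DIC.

DIC = 4.77 mmol/kg

[CO2*] = KH · pCO2 = 10^(−1.46) × 376×10^-6 = 1.304×10^-5 mol/kg
α₀ = 1/(1 + K1/[H⁺] + K1K2/[H⁺]²) = 1/(1 + 10^+2.44 + 10^+1.95) = 0.002736
DIC = [CO2*]/α₀ = 1.304×10^-5 / 0.002736 = 4.77 mmol/kg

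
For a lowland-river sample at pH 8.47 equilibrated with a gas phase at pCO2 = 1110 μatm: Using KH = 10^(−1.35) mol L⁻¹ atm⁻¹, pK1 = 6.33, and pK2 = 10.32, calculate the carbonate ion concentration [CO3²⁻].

[CO3²⁻] = 0.0967 mmol/L

[CO2*] = KH · pCO2 = 10^(−1.35) × 1110×10^-6 = 4.958×10^-5 mol/L
α₀ = 1/(1 + K1/[H⁺] + K1K2/[H⁺]²) = 1/(1 + 10^+2.14 + 10^+0.29) = 0.007093
DIC = [CO2*]/α₀ = 4.958×10^-5 / 0.007093 = 6.990 mmol/L
[CO3²⁻] = α₂·DIC; α₂ = 0.01383, so [CO3²⁻] = 0.01383 × 6.990 = 0.0967 mmol/L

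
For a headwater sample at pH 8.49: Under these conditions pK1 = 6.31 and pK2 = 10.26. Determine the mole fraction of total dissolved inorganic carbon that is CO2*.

α₀ = 1 / (1 + K1/[H⁺] + K1K2/[H⁺]²) = 1 / (1 + 10^+2.18 + 10^+0.41)
   = 1 / (1 + 151.36 + 2.5704) = 1/154.93 = 0.006455

α₀ = 0.00645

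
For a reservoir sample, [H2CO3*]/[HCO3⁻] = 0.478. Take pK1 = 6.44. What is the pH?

From K1 = [H⁺][HCO3⁻]/[H2CO3*]:  pH = pK1 − log₁₀([H2CO3*]/[HCO3⁻])
log₁₀(0.478) = -0.321
pH = 6.44 − (-0.321) = 6.76

pH = 6.76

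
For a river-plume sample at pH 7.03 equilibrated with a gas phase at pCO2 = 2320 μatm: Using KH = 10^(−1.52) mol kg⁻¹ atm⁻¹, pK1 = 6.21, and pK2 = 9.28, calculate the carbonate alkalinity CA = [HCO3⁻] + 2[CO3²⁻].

CA = 0.468 mmol/kg

[CO2*] = KH · pCO2 = 10^(−1.52) × 2320×10^-6 = 7.006×10^-5 mol/kg
α₀ = 1/(1 + K1/[H⁺] + K1K2/[H⁺]²) = 1/(1 + 10^+0.82 + 10^-1.43) = 0.1308
DIC = [CO2*]/α₀ = 7.006×10^-5 / 0.1308 = 0.5356 mmol/kg
CA = (α₁ + 2α₂)·DIC = (0.8643 + 2×0.004860) × 0.5356 = 0.468 mmol/kg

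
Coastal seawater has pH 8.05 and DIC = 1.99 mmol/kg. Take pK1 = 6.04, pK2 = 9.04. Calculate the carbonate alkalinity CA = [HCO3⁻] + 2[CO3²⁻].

CA = [HCO3⁻] + 2[CO3²⁻] = (α₁ + 2α₂)·DIC
At pH 8.05: [H⁺]/K1 = 10^-2.01 = 0.0097724, K2/[H⁺] = 10^-0.99 = 0.10233
α₁ = 1/(1 + 0.0097724 + 0.10233) = 1/1.1121 = 0.8992; α₂ = α₁·K2/[H⁺] = 0.09201
α₁ + 2α₂ = 1.0832
CA = 1.0832 × 1.99 = 2.16 mmol/kg

CA = 2.16 mmol/kg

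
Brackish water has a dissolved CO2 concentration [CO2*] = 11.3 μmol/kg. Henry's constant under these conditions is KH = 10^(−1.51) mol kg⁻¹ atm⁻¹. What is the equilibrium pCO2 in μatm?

KH = 10^(−1.51) = 3.090×10^-2 mol kg⁻¹ atm⁻¹
pCO2 = [CO2*]/KH = 11.3×10^-6 / 3.090×10^-2 = 3.66×10^-4 atm = 366 μatm

pCO2 = 366 μatm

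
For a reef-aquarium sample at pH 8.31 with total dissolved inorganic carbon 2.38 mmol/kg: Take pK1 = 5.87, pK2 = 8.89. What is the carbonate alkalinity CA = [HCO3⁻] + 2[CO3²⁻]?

CA = 2.87 mmol/kg

CA = [HCO3⁻] + 2[CO3²⁻] = (α₁ + 2α₂)·DIC
At pH 8.31: [H⁺]/K1 = 10^-2.44 = 0.0036308, K2/[H⁺] = 10^-0.58 = 0.26303
α₁ = 1/(1 + 0.0036308 + 0.26303) = 1/1.2667 = 0.7895; α₂ = α₁·K2/[H⁺] = 0.2077
α₁ + 2α₂ = 1.2048
CA = 1.2048 × 2.38 = 2.87 mmol/kg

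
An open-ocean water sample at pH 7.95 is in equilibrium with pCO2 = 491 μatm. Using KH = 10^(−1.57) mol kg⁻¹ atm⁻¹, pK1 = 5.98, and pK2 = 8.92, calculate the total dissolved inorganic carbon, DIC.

DIC = 1.38 mmol/kg

[CO2*] = KH · pCO2 = 10^(−1.57) × 491×10^-6 = 1.322×10^-5 mol/kg
α₀ = 1/(1 + K1/[H⁺] + K1K2/[H⁺]²) = 1/(1 + 10^+1.97 + 10^+1.00) = 0.009585
DIC = [CO2*]/α₀ = 1.322×10^-5 / 0.009585 = 1.38 mmol/kg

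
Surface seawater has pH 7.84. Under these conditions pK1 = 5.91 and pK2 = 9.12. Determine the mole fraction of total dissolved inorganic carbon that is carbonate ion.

α₂ = 1 / (1 + [H⁺]/K2 + [H⁺]²/(K1K2)) = 1 / (1 + 10^+1.28 + 10^-0.65)
   = 1 / (1 + 19.055 + 0.22387) = 1/20.278 = 0.04931

α₂ = 0.0493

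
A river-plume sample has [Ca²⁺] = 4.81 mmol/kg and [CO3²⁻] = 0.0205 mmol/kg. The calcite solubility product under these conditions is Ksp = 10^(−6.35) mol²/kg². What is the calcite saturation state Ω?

Ksp = 10^(−6.35) = 4.467×10^-7
Ω = [Ca²⁺][CO3²⁻]/Ksp = (4.81×10^-3)(0.0205×10^-3) / 4.467×10^-7 = 0.221

Ω = 0.221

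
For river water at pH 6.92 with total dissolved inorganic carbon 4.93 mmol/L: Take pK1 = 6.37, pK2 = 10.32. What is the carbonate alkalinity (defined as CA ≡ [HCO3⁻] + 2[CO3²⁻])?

CA = [HCO3⁻] + 2[CO3²⁻] = (α₁ + 2α₂)·DIC
At pH 6.92: [H⁺]/K1 = 10^-0.55 = 0.28184, K2/[H⁺] = 10^-3.40 = 0.00039811
α₁ = 1/(1 + 0.28184 + 0.00039811) = 1/1.2822 = 0.7799; α₂ = α₁·K2/[H⁺] = 0.0003105
α₁ + 2α₂ = 0.7805
CA = 0.7805 × 4.93 = 3.85 mmol/L

CA = 3.85 mmol/L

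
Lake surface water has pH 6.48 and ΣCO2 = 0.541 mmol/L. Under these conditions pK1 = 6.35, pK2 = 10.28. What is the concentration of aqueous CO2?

[CO2*] = 0.230 mmol/L

α₀ = 1 / (1 + K1/[H⁺] + K1K2/[H⁺]²) = 1 / (1 + 10^+0.13 + 10^-3.67)
   = 1 / (1 + 1.3490 + 0.00021380) = 1/2.3492 = 0.4257
[CO2*] = α₀ × DIC = 0.4257 × 0.541 = 0.230 mmol/L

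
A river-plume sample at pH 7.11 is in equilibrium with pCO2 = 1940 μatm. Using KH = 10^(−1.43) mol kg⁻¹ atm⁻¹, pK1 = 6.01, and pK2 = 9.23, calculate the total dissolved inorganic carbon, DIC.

[CO2*] = KH · pCO2 = 10^(−1.43) × 1940×10^-6 = 7.208×10^-5 mol/kg
α₀ = 1/(1 + K1/[H⁺] + K1K2/[H⁺]²) = 1/(1 + 10^+1.10 + 10^-1.02) = 0.07307
DIC = [CO2*]/α₀ = 7.208×10^-5 / 0.07307 = 0.986 mmol/kg

DIC = 0.986 mmol/kg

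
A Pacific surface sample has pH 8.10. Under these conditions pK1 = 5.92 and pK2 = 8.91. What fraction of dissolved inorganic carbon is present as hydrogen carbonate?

α₁ = 1 / (1 + [H⁺]/K1 + K2/[H⁺]) = 1 / (1 + 10^-2.18 + 10^-0.81)
   = 1 / (1 + 0.0066069 + 0.15488) = 1/1.1615 = 0.8610

α₁ = 0.861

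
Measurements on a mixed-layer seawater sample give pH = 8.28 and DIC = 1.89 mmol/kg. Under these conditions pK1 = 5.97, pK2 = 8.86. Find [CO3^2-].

[CO3²⁻] = 0.392 mmol/kg

α₂ = 1 / (1 + [H⁺]/K2 + [H⁺]²/(K1K2)) = 1 / (1 + 10^+0.58 + 10^-1.73)
   = 1 / (1 + 3.8019 + 0.018621) = 1/4.8205 = 0.2074
[CO3²⁻] = α₂ × DIC = 0.2074 × 1.89 = 0.392 mmol/kg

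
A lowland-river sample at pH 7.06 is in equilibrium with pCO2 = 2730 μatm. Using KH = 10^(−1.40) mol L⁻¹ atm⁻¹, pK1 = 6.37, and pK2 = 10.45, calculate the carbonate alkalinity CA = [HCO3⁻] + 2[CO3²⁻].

CA = 0.533 mmol/L

[CO2*] = KH · pCO2 = 10^(−1.40) × 2730×10^-6 = 1.087×10^-4 mol/L
α₀ = 1/(1 + K1/[H⁺] + K1K2/[H⁺]²) = 1/(1 + 10^+0.69 + 10^-2.70) = 0.1695
DIC = [CO2*]/α₀ = 1.087×10^-4 / 0.1695 = 0.6412 mmol/L
CA = (α₁ + 2α₂)·DIC = (0.8302 + 2×0.0003382) × 0.6412 = 0.533 mmol/L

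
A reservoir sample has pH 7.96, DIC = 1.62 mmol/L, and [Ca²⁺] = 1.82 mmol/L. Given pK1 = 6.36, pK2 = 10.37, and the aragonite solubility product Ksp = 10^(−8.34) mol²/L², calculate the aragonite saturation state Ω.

α₂ = 1 / (1 + [H⁺]/K2 + [H⁺]²/(K1K2)) = 1 / (1 + 10^+2.41 + 10^+0.81)
   = 1 / (1 + 257.04 + 6.4565) = 1/264.50 = 0.003781
[CO3²⁻] = α₂ × DIC = 0.003781 × 1.62 = 0.006125 mmol/L = 6.125 μmol/L
Ksp = 10^(−8.34) = 4.571×10^-9
Ω = [Ca²⁺][CO3²⁻]/Ksp = (1.82×10^-3)(6.125×10^-6) / 4.571×10^-9 = 2.44

Ω = 2.44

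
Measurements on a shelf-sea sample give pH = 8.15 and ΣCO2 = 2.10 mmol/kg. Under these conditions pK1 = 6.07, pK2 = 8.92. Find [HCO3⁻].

α₁ = 1 / (1 + [H⁺]/K1 + K2/[H⁺]) = 1 / (1 + 10^-2.08 + 10^-0.77)
   = 1 / (1 + 0.0083176 + 0.16982) = 1/1.1781 = 0.8488
[HCO3⁻] = α₁ × DIC = 0.8488 × 2.10 = 1.78 mmol/kg

[HCO3⁻] = 1.78 mmol/kg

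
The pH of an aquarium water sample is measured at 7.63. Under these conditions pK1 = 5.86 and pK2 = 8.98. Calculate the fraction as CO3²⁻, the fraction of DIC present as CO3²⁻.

α₂ = 0.0421

α₂ = 1 / (1 + [H⁺]/K2 + [H⁺]²/(K1K2)) = 1 / (1 + 10^+1.35 + 10^-0.42)
   = 1 / (1 + 22.387 + 0.38019) = 1/23.767 = 0.04207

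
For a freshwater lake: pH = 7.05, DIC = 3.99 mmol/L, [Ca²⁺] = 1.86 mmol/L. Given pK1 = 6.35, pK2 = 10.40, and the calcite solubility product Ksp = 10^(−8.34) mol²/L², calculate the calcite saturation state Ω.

Ω = 0.604

α₂ = 1 / (1 + [H⁺]/K2 + [H⁺]²/(K1K2)) = 1 / (1 + 10^+3.35 + 10^+2.65)
   = 1 / (1 + 2238.7 + 446.68) = 1/2686.4 = 0.0003722
[CO3²⁻] = α₂ × DIC = 0.0003722 × 3.99 = 0.001485 mmol/L = 1.485 μmol/L
Ksp = 10^(−8.34) = 4.571×10^-9
Ω = [Ca²⁺][CO3²⁻]/Ksp = (1.86×10^-3)(1.485×10^-6) / 4.571×10^-9 = 0.604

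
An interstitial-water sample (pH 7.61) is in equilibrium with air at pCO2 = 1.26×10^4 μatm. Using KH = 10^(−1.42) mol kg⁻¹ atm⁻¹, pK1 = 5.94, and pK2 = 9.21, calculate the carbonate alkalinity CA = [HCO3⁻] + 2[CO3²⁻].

CA = 23.5 mmol/kg

[CO2*] = KH · pCO2 = 10^(−1.42) × 1.26×10^4×10^-6 = 4.790×10^-4 mol/kg
α₀ = 1/(1 + K1/[H⁺] + K1K2/[H⁺]²) = 1/(1 + 10^+1.67 + 10^+0.07) = 0.02043
DIC = [CO2*]/α₀ = 4.790×10^-4 / 0.02043 = 23.45 mmol/kg
CA = (α₁ + 2α₂)·DIC = (0.9556 + 2×0.02400) × 23.45 = 23.5 mmol/kg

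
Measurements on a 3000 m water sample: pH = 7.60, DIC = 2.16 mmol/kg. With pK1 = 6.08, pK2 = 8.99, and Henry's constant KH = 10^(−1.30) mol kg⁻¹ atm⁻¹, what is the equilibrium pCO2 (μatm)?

pCO2 = 1220 μatm

α₀ = 1 / (1 + K1/[H⁺] + K1K2/[H⁺]²) = 1 / (1 + 10^+1.52 + 10^+0.13)
   = 1 / (1 + 33.113 + 1.3490) = 1/35.462 = 0.02820
[CO2*] = α₀ × DIC = 0.02820 × 2.16 = 0.06091 mmol/kg
pCO2 = [CO2*]/KH = 6.091×10^-5 / 5.012×10^-2 = 1220 μatm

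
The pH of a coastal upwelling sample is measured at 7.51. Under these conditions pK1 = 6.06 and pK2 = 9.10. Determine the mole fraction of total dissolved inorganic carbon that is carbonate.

α₂ = 0.0242

α₂ = 1 / (1 + [H⁺]/K2 + [H⁺]²/(K1K2)) = 1 / (1 + 10^+1.59 + 10^+0.14)
   = 1 / (1 + 38.905 + 1.3804) = 1/41.285 = 0.02422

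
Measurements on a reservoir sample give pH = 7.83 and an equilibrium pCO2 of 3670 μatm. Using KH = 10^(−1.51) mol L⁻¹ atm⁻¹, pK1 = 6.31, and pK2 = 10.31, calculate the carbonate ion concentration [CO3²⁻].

[CO2*] = KH · pCO2 = 10^(−1.51) × 3670×10^-6 = 1.134×10^-4 mol/L
α₀ = 1/(1 + K1/[H⁺] + K1K2/[H⁺]²) = 1/(1 + 10^+1.52 + 10^-0.96) = 0.02922
DIC = [CO2*]/α₀ = 1.134×10^-4 / 0.02922 = 3.881 mmol/L
[CO3²⁻] = α₂·DIC; α₂ = 0.003204, so [CO3²⁻] = 0.003204 × 3.881 = 0.0124 mmol/L = 12.4 μmol/L

[CO3²⁻] = 12.4 μmol/L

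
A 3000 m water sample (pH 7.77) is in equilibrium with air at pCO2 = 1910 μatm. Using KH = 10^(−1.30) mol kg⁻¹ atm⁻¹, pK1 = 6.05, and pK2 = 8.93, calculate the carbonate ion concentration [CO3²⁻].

[CO3²⁻] = 0.348 mmol/kg

[CO2*] = KH · pCO2 = 10^(−1.30) × 1910×10^-6 = 9.573×10^-5 mol/kg
α₀ = 1/(1 + K1/[H⁺] + K1K2/[H⁺]²) = 1/(1 + 10^+1.72 + 10^+0.56) = 0.01751
DIC = [CO2*]/α₀ = 9.573×10^-5 / 0.01751 = 5.467 mmol/kg
[CO3²⁻] = α₂·DIC; α₂ = 0.06357, so [CO3²⁻] = 0.06357 × 5.467 = 0.348 mmol/kg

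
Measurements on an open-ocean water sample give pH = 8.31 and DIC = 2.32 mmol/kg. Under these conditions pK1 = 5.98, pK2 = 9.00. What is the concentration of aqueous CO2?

[CO2*] = 8.98 μmol/kg

α₀ = 1 / (1 + K1/[H⁺] + K1K2/[H⁺]²) = 1 / (1 + 10^+2.33 + 10^+1.64)
   = 1 / (1 + 213.80 + 43.652) = 1/258.45 = 0.003869
[CO2*] = α₀ × DIC = 0.003869 × 2.32 = 0.00898 mmol/kg = 8.98 μmol/kg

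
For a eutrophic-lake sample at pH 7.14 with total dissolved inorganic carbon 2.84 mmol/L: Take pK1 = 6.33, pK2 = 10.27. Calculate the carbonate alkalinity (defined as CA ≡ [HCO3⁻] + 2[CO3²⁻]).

CA = 2.46 mmol/L

CA = [HCO3⁻] + 2[CO3²⁻] = (α₁ + 2α₂)·DIC
At pH 7.14: [H⁺]/K1 = 10^-0.81 = 0.15488, K2/[H⁺] = 10^-3.13 = 0.00074131
α₁ = 1/(1 + 0.15488 + 0.00074131) = 1/1.1556 = 0.8653; α₂ = α₁·K2/[H⁺] = 0.0006415
α₁ + 2α₂ = 0.8666
CA = 0.8666 × 2.84 = 2.46 mmol/L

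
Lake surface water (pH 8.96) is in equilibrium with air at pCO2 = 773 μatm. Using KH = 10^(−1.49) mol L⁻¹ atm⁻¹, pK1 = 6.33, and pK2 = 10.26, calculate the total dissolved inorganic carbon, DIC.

DIC = 11.2 mmol/L

[CO2*] = KH · pCO2 = 10^(−1.49) × 773×10^-6 = 2.501×10^-5 mol/L
α₀ = 1/(1 + K1/[H⁺] + K1K2/[H⁺]²) = 1/(1 + 10^+2.63 + 10^+1.33) = 0.002227
DIC = [CO2*]/α₀ = 2.501×10^-5 / 0.002227 = 11.2 mmol/L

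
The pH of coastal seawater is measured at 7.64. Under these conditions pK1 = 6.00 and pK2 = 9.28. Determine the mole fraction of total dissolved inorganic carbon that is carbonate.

α₂ = 0.0219

α₂ = 1 / (1 + [H⁺]/K2 + [H⁺]²/(K1K2)) = 1 / (1 + 10^+1.64 + 10^+0.00)
   = 1 / (1 + 43.652 + 1.0000) = 1/45.652 = 0.02191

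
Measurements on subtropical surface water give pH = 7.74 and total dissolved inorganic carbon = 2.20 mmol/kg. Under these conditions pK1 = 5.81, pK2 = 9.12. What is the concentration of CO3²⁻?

α₂ = 1 / (1 + [H⁺]/K2 + [H⁺]²/(K1K2)) = 1 / (1 + 10^+1.38 + 10^-0.55)
   = 1 / (1 + 23.988 + 0.28184) = 1/25.270 = 0.03957
[CO3²⁻] = α₂ × DIC = 0.03957 × 2.20 = 0.0871 mmol/kg

[CO3²⁻] = 0.0871 mmol/kg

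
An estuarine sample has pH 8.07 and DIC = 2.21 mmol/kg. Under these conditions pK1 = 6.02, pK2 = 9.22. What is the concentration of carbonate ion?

α₂ = 1 / (1 + [H⁺]/K2 + [H⁺]²/(K1K2)) = 1 / (1 + 10^+1.15 + 10^-0.90)
   = 1 / (1 + 14.125 + 0.12589) = 1/15.251 = 0.06557
[CO3²⁻] = α₂ × DIC = 0.06557 × 2.21 = 0.145 mmol/kg

[CO3²⁻] = 0.145 mmol/kg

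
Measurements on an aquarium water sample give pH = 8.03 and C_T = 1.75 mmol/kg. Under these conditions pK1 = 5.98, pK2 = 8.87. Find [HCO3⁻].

α₁ = 1 / (1 + [H⁺]/K1 + K2/[H⁺]) = 1 / (1 + 10^-2.05 + 10^-0.84)
   = 1 / (1 + 0.0089125 + 0.14454) = 1/1.1535 = 0.8670
[HCO3⁻] = α₁ × DIC = 0.8670 × 1.75 = 1.52 mmol/kg

[HCO3⁻] = 1.52 mmol/kg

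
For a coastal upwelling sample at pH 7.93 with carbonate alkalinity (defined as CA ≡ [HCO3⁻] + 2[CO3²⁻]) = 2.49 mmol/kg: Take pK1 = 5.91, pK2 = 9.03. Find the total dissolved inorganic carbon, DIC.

CA = [HCO3⁻] + 2[CO3²⁻] = (α₁ + 2α₂)·DIC
At pH 7.93: [H⁺]/K1 = 10^-2.02 = 0.0095499, K2/[H⁺] = 10^-1.10 = 0.079433
α₁ = 1/(1 + 0.0095499 + 0.079433) = 1/1.0890 = 0.9183; α₂ = α₁·K2/[H⁺] = 0.07294
α₁ + 2α₂ = 1.0642
DIC = CA / (α₁ + 2α₂) = 2.49 / 1.0642 = 2.34 mmol/kg

DIC = 2.34 mmol/kg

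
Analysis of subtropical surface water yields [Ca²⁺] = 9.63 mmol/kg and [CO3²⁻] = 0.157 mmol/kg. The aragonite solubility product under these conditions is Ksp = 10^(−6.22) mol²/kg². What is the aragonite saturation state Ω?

Ksp = 10^(−6.22) = 6.026×10^-7
Ω = [Ca²⁺][CO3²⁻]/Ksp = (9.63×10^-3)(0.157×10^-3) / 6.026×10^-7 = 2.51

Ω = 2.51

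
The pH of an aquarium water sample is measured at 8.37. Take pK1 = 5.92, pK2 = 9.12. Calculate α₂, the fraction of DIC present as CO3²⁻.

α₂ = 1 / (1 + [H⁺]/K2 + [H⁺]²/(K1K2)) = 1 / (1 + 10^+0.75 + 10^-1.70)
   = 1 / (1 + 5.6234 + 0.019953) = 1/6.6434 = 0.1505

α₂ = 0.151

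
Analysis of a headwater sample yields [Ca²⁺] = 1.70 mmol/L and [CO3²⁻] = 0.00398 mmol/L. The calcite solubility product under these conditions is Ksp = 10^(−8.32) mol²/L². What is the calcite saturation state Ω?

Ω = 1.41

Ksp = 10^(−8.32) = 4.786×10^-9
Ω = [Ca²⁺][CO3²⁻]/Ksp = (1.70×10^-3)(0.00398×10^-3) / 4.786×10^-9 = 1.41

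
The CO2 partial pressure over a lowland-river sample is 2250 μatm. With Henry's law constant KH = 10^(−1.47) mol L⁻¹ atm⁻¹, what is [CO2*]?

KH = 10^(−1.47) = 3.388×10^-2 mol L⁻¹ atm⁻¹
[CO2*] = KH · pCO2 = 3.388×10^-2 × 2250×10^-6 atm = 7.62×10^-5 mol/L

[CO2*] = 76.2 μmol/L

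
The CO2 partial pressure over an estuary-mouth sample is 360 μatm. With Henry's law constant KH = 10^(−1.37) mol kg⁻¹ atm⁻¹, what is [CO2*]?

KH = 10^(−1.37) = 4.266×10^-2 mol kg⁻¹ atm⁻¹
[CO2*] = KH · pCO2 = 4.266×10^-2 × 360×10^-6 atm = 1.54×10^-5 mol/kg

[CO2*] = 15.4 μmol/kg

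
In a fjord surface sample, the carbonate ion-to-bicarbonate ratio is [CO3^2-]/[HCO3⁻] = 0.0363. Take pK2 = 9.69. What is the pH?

From K2 = [H⁺][CO3^2-]/[HCO3⁻]:  pH = pK2 + log₁₀([CO3^2-]/[HCO3⁻])
log₁₀(0.0363) = -1.440
pH = 9.69 + (-1.440) = 8.25

pH = 8.25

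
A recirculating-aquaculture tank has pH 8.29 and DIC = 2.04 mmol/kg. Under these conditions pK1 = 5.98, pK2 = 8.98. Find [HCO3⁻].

[HCO3⁻] = 1.69 mmol/kg

α₁ = 1 / (1 + [H⁺]/K1 + K2/[H⁺]) = 1 / (1 + 10^-2.31 + 10^-0.69)
   = 1 / (1 + 0.0048978 + 0.20417) = 1/1.2091 = 0.8271
[HCO3⁻] = α₁ × DIC = 0.8271 × 2.04 = 1.69 mmol/kg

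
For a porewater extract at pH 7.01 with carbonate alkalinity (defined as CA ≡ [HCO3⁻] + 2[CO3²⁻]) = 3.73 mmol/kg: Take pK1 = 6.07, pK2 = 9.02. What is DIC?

CA = [HCO3⁻] + 2[CO3²⁻] = (α₁ + 2α₂)·DIC
At pH 7.01: [H⁺]/K1 = 10^-0.94 = 0.11482, K2/[H⁺] = 10^-2.01 = 0.0097724
α₁ = 1/(1 + 0.11482 + 0.0097724) = 1/1.1246 = 0.8892; α₂ = α₁·K2/[H⁺] = 0.008690
α₁ + 2α₂ = 0.9066
DIC = CA / (α₁ + 2α₂) = 3.73 / 0.9066 = 4.11 mmol/kg

DIC = 4.11 mmol/kg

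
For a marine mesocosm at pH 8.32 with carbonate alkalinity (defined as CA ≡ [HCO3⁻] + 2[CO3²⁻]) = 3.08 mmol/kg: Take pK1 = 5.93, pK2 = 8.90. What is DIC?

DIC = 2.56 mmol/kg

CA = [HCO3⁻] + 2[CO3²⁻] = (α₁ + 2α₂)·DIC
At pH 8.32: [H⁺]/K1 = 10^-2.39 = 0.0040738, K2/[H⁺] = 10^-0.58 = 0.26303
α₁ = 1/(1 + 0.0040738 + 0.26303) = 1/1.2671 = 0.7892; α₂ = α₁·K2/[H⁺] = 0.2076
α₁ + 2α₂ = 1.2044
DIC = CA / (α₁ + 2α₂) = 3.08 / 1.2044 = 2.56 mmol/kg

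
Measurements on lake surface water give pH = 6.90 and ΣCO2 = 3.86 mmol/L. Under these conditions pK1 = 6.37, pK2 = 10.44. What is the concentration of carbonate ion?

[CO3²⁻] = 0.859 μmol/L

α₂ = 1 / (1 + [H⁺]/K2 + [H⁺]²/(K1K2)) = 1 / (1 + 10^+3.54 + 10^+3.01)
   = 1 / (1 + 3467.4 + 1023.3) = 1/4491.7 = 0.0002226
[CO3²⁻] = α₂ × DIC = 0.0002226 × 3.86 = 0.000859 mmol/L = 0.859 μmol/L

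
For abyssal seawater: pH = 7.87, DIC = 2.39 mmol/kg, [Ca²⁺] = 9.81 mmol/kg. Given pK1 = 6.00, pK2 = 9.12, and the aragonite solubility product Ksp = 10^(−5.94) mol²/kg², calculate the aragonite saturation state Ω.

α₂ = 1 / (1 + [H⁺]/K2 + [H⁺]²/(K1K2)) = 1 / (1 + 10^+1.25 + 10^-0.62)
   = 1 / (1 + 17.783 + 0.23988) = 1/19.023 = 0.05257
[CO3²⁻] = α₂ × DIC = 0.05257 × 2.39 = 0.1256 mmol/kg
Ksp = 10^(−5.94) = 1.148×10^-6
Ω = [Ca²⁺][CO3²⁻]/Ksp = (9.81×10^-3)(1.256×10^-4) / 1.148×10^-6 = 1.07

Ω = 1.07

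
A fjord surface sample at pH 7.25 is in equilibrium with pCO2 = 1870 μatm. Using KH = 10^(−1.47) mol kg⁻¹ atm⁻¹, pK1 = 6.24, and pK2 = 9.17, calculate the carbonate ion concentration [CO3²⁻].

[CO3²⁻] = 7.80 μmol/kg

[CO2*] = KH · pCO2 = 10^(−1.47) × 1870×10^-6 = 6.336×10^-5 mol/kg
α₀ = 1/(1 + K1/[H⁺] + K1K2/[H⁺]²) = 1/(1 + 10^+1.01 + 10^-0.91) = 0.08806
DIC = [CO2*]/α₀ = 6.336×10^-5 / 0.08806 = 0.7196 mmol/kg
[CO3²⁻] = α₂·DIC; α₂ = 0.01083, so [CO3²⁻] = 0.01083 × 0.7196 = 0.00780 mmol/kg = 7.80 μmol/kg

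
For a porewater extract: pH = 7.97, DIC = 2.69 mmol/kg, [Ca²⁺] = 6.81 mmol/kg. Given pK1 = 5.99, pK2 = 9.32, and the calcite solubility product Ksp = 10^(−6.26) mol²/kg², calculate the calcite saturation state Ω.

α₂ = 1 / (1 + [H⁺]/K2 + [H⁺]²/(K1K2)) = 1 / (1 + 10^+1.35 + 10^-0.63)
   = 1 / (1 + 22.387 + 0.23442) = 1/23.622 = 0.04233
[CO3²⁻] = α₂ × DIC = 0.04233 × 2.69 = 0.1139 mmol/kg
Ksp = 10^(−6.26) = 5.495×10^-7
Ω = [Ca²⁺][CO3²⁻]/Ksp = (6.81×10^-3)(1.139×10^-4) / 5.495×10^-7 = 1.41

Ω = 1.41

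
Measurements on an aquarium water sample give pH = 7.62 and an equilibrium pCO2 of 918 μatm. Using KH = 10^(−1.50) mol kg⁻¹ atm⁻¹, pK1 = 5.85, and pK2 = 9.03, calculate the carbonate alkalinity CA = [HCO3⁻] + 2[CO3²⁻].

[CO2*] = KH · pCO2 = 10^(−1.50) × 918×10^-6 = 2.903×10^-5 mol/kg
α₀ = 1/(1 + K1/[H⁺] + K1K2/[H⁺]²) = 1/(1 + 10^+1.77 + 10^+0.36) = 0.01608
DIC = [CO2*]/α₀ = 2.903×10^-5 / 0.01608 = 1.805 mmol/kg
CA = (α₁ + 2α₂)·DIC = (0.9471 + 2×0.03685) × 1.805 = 1.84 mmol/kg

CA = 1.84 mmol/kg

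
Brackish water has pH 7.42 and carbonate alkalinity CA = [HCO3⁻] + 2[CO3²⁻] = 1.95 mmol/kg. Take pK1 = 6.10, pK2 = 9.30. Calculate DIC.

DIC = 2.02 mmol/kg

CA = [HCO3⁻] + 2[CO3²⁻] = (α₁ + 2α₂)·DIC
At pH 7.42: [H⁺]/K1 = 10^-1.32 = 0.047863, K2/[H⁺] = 10^-1.88 = 0.013183
α₁ = 1/(1 + 0.047863 + 0.013183) = 1/1.0610 = 0.9425; α₂ = α₁·K2/[H⁺] = 0.01242
α₁ + 2α₂ = 0.9673
DIC = CA / (α₁ + 2α₂) = 1.95 / 0.9673 = 2.02 mmol/kg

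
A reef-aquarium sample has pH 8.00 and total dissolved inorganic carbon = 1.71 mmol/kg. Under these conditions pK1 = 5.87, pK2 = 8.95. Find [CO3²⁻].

α₂ = 1 / (1 + [H⁺]/K2 + [H⁺]²/(K1K2)) = 1 / (1 + 10^+0.95 + 10^-1.18)
   = 1 / (1 + 8.9125 + 0.066069) = 1/9.9786 = 0.1002
[CO3²⁻] = α₂ × DIC = 0.1002 × 1.71 = 0.171 mmol/kg

[CO3²⁻] = 0.171 mmol/kg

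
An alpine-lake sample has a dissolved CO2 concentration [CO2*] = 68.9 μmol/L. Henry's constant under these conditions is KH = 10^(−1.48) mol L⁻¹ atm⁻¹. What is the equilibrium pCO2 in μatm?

pCO2 = 2080 μatm

KH = 10^(−1.48) = 3.311×10^-2 mol L⁻¹ atm⁻¹
pCO2 = [CO2*]/KH = 68.9×10^-6 / 3.311×10^-2 = 2.08×10^-3 atm = 2080 μatm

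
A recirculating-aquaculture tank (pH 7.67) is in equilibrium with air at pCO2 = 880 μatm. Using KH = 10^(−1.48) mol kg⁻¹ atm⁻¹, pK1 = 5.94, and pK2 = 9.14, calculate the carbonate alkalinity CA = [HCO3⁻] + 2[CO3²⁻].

CA = 1.67 mmol/kg

[CO2*] = KH · pCO2 = 10^(−1.48) × 880×10^-6 = 2.914×10^-5 mol/kg
α₀ = 1/(1 + K1/[H⁺] + K1K2/[H⁺]²) = 1/(1 + 10^+1.73 + 10^+0.26) = 0.01769
DIC = [CO2*]/α₀ = 2.914×10^-5 / 0.01769 = 1.647 mmol/kg
CA = (α₁ + 2α₂)·DIC = (0.9501 + 2×0.03219) × 1.647 = 1.67 mmol/kg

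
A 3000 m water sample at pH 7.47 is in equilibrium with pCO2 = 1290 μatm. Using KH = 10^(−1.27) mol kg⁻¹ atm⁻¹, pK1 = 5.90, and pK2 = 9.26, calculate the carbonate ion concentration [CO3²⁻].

[CO3²⁻] = 0.0417 mmol/kg

[CO2*] = KH · pCO2 = 10^(−1.27) × 1290×10^-6 = 6.928×10^-5 mol/kg
α₀ = 1/(1 + K1/[H⁺] + K1K2/[H⁺]²) = 1/(1 + 10^+1.57 + 10^-0.22) = 0.02580
DIC = [CO2*]/α₀ = 6.928×10^-5 / 0.02580 = 2.685 mmol/kg
[CO3²⁻] = α₂·DIC; α₂ = 0.01555, so [CO3²⁻] = 0.01555 × 2.685 = 0.0417 mmol/kg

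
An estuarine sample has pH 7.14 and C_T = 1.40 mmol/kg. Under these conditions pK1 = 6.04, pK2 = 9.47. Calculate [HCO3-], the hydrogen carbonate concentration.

[HCO3⁻] = 1.29 mmol/kg

α₁ = 1 / (1 + [H⁺]/K1 + K2/[H⁺]) = 1 / (1 + 10^-1.10 + 10^-2.33)
   = 1 / (1 + 0.079433 + 0.0046774) = 1/1.0841 = 0.9224
[HCO3⁻] = α₁ × DIC = 0.9224 × 1.40 = 1.29 mmol/kg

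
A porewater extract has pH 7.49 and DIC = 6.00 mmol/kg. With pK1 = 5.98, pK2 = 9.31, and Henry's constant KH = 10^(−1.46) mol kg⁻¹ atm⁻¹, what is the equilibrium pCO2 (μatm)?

α₀ = 1 / (1 + K1/[H⁺] + K1K2/[H⁺]²) = 1 / (1 + 10^+1.51 + 10^-0.31)
   = 1 / (1 + 32.359 + 0.48978) = 1/33.849 = 0.02954
[CO2*] = α₀ × DIC = 0.02954 × 6.00 = 0.1773 mmol/kg
pCO2 = [CO2*]/KH = 1.773×10^-4 / 3.467×10^-2 = 5110 μatm

pCO2 = 5110 μatm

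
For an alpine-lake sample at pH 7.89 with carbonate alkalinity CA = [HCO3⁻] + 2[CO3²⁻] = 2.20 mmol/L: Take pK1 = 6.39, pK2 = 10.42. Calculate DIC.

CA = [HCO3⁻] + 2[CO3²⁻] = (α₁ + 2α₂)·DIC
At pH 7.89: [H⁺]/K1 = 10^-1.50 = 0.031623, K2/[H⁺] = 10^-2.53 = 0.0029512
α₁ = 1/(1 + 0.031623 + 0.0029512) = 1/1.0346 = 0.9666; α₂ = α₁·K2/[H⁺] = 0.002853
α₁ + 2α₂ = 0.9723
DIC = CA / (α₁ + 2α₂) = 2.20 / 0.9723 = 2.26 mmol/L

DIC = 2.26 mmol/L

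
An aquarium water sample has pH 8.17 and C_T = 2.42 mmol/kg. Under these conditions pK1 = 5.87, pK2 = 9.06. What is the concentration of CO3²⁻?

α₂ = 1 / (1 + [H⁺]/K2 + [H⁺]²/(K1K2)) = 1 / (1 + 10^+0.89 + 10^-1.41)
   = 1 / (1 + 7.7625 + 0.038905) = 1/8.8014 = 0.1136
[CO3²⁻] = α₂ × DIC = 0.1136 × 2.42 = 0.275 mmol/kg

[CO3²⁻] = 0.275 mmol/kg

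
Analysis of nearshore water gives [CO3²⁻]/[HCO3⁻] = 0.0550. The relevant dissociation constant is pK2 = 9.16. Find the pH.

From K2 = [H⁺][CO3²⁻]/[HCO3⁻]:  pH = pK2 + log₁₀([CO3²⁻]/[HCO3⁻])
log₁₀(0.0550) = -1.260
pH = 9.16 + (-1.260) = 7.90

pH = 7.90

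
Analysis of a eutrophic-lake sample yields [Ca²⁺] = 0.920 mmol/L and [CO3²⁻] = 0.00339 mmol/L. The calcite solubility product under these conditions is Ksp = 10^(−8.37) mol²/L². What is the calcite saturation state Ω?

Ksp = 10^(−8.37) = 4.266×10^-9
Ω = [Ca²⁺][CO3²⁻]/Ksp = (0.920×10^-3)(0.00339×10^-3) / 4.266×10^-9 = 0.731

Ω = 0.731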